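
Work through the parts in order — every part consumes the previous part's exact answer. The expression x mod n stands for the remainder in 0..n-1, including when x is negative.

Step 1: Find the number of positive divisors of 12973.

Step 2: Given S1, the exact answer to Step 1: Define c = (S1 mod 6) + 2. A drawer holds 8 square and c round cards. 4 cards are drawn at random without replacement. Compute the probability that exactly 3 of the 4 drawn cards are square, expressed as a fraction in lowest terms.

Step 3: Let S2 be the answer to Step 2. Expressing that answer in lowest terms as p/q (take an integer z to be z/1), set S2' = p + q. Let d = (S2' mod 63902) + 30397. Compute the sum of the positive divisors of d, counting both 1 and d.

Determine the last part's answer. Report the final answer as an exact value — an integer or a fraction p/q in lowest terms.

72632

Step 1: 12973 is prime, so its only divisors are 1 and 12973; count = 2; answer 2
Step 2: S1 = 2; c = 4; total draws C(12,4) = 495; favorable C(8,3)*C(4,1) = 224; P = 224/495; answer 224/495
Step 3: S2 = 224/495; threaded value p + q = 719; d = 31116; 31116 = 2^2 * 3 * 2593; sigma = (1 + 2 + 4) * (1 + 3) * (1 + 2593) = 7 * 4 * 2594 = 72632; answer 72632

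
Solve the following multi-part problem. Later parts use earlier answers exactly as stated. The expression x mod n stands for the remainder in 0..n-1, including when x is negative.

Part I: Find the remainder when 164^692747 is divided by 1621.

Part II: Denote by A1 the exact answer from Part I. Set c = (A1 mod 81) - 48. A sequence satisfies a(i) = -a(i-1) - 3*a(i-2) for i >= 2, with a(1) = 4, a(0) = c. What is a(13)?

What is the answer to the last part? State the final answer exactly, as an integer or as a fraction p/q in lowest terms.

Part I: squarings mod 1621: 164^1=164, 164^2=960, 164^4=872, 164^8=135, 164^16=394, 164^32=1241, 164^64=131, 164^128=951, 164^256=1504, 164^512=721, 164^1024=1121, 164^2048=366, 164^4096=1034, 164^8192=917, 164^16384=1211, 164^32768=1137, 164^65536=832, 164^131072=57, 164^262144=7, 164^524288=49; 164^692747 = 164^1 * 164^2 * 164^8 * 164^512 * 164^4096 * 164^32768 * 164^131072 * 164^524288 = 668 (mod 1621); answer 668
Part II: A1 = 668; c = -28; a(2) = -1*(4) - 3*(-28) = 80; iterating: a(2)=80, a(3)=-92, a(4)=-148, a(5)=424, a(6)=20, a(7)=-1292, a(8)=1232, a(9)=2644, a(10)=-6340, a(11)=-1592, a(12)=20612, a(13)=-15836; answer -15836

-15836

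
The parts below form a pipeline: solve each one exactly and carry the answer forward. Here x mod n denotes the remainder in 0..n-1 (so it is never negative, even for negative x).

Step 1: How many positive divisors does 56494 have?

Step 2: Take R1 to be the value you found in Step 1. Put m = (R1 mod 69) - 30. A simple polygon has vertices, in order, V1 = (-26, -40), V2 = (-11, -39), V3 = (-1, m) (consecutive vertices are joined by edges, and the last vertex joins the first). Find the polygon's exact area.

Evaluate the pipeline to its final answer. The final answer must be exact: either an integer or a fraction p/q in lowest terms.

Step 1: 56494 = 2 * 47 * 601; number of divisors = (1+1) * (1+1) * (1+1) = 8; answer 8
Step 2: R1 = 8; m = -22; cross terms: (-26*-39 - -11*-40)=574, (-11*-22 - -1*-39)=203, (-1*-40 - -26*-22)=-532; twice the area = |245| = 245; area = 245/2; answer 245/2

245/2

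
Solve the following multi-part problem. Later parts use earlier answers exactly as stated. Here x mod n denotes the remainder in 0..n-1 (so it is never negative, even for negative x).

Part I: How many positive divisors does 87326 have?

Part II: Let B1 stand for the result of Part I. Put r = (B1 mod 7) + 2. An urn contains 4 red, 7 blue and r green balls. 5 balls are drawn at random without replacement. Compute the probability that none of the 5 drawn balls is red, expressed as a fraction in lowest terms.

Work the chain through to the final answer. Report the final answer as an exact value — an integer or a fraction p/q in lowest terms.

Part I: 87326 = 2 * 47 * 929; number of divisors = (1+1) * (1+1) * (1+1) = 8; answer 8
Part II: B1 = 8; r = 3; total draws C(14,5) = 2002; favorable C(10,5) = 252; P = 18/143; answer 18/143

18/143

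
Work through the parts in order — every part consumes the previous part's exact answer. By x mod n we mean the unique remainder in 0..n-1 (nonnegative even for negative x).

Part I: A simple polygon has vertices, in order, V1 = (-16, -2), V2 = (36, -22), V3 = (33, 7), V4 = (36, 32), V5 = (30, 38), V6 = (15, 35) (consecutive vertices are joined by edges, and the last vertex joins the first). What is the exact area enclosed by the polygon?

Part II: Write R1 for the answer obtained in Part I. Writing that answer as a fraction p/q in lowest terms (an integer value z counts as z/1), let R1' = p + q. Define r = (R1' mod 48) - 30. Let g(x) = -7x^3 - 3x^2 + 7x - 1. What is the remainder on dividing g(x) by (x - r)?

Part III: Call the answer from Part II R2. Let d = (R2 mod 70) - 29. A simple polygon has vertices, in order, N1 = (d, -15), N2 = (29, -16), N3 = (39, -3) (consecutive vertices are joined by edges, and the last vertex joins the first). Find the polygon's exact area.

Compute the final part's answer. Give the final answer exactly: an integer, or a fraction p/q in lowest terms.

252

Part I: cross terms: (-16*-22 - 36*-2)=424, (36*7 - 33*-22)=978, (33*32 - 36*7)=804, (36*38 - 30*32)=408, (30*35 - 15*38)=480, (15*-2 - -16*35)=530; twice the area = |3624| = 3624; area = 1812; answer 1812
Part II: R1 = 1812; threaded value p + q = 1813; r = 7; remainder = value at the root: -7*(7)^3 - 3*(7)^2 + 7*(7)^1 - 1 = (-2401) + (-147) + (49) + (-1) = -2500; answer -2500
Part III: R2 = -2500; d = -9; cross terms: (-9*-16 - 29*-15)=579, (29*-3 - 39*-16)=537, (39*-15 - -9*-3)=-612; twice the area = |504| = 504; area = 252; answer 252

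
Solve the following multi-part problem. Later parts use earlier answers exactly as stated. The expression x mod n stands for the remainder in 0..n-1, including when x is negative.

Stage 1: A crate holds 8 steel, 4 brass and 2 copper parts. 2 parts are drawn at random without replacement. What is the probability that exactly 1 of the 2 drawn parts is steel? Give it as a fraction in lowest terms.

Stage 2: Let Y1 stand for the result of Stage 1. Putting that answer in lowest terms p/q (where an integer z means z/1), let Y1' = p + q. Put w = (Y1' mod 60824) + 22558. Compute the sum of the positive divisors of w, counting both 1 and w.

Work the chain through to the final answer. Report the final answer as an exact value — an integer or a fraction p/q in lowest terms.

22698

Stage 1: total draws C(14,2) = 91; favorable C(8,1)*C(6,1) = 48; P = 48/91; answer 48/91
Stage 2: Y1 = 48/91; threaded value p + q = 139; w = 22697; 22697 is prime, so its only divisors are 1 and 22697; sigma = 1 + 22697 = 22698; answer 22698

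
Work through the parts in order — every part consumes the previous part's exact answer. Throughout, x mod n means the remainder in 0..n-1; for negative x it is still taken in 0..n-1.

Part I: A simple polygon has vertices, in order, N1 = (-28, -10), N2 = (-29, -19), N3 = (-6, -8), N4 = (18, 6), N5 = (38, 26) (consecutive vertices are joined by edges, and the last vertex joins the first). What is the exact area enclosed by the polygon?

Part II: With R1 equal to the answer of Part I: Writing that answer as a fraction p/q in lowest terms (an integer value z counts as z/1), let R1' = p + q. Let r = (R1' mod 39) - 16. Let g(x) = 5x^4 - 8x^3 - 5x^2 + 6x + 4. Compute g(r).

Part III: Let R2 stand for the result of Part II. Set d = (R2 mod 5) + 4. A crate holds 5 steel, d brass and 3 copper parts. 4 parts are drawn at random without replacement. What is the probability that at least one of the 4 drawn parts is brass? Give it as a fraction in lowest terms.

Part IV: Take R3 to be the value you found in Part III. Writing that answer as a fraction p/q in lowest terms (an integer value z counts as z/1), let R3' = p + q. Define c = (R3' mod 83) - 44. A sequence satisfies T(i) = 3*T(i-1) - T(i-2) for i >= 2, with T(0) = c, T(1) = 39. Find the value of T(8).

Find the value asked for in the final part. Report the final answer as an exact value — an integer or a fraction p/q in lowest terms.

Part I: cross terms: (-28*-19 - -29*-10)=242, (-29*-8 - -6*-19)=118, (-6*6 - 18*-8)=108, (18*26 - 38*6)=240, (38*-10 - -28*26)=348; twice the area = |1056| = 1056; area = 528; answer 528
Part II: R1 = 528; threaded value p + q = 529; r = 6; 5*(6)^4 - 8*(6)^3 - 5*(6)^2 + 6*(6)^1 + 4 = (6480) + (-1728) + (-180) + (36) + (4) = 4612; answer 4612
Part III: R2 = 4612; d = 6; total draws C(14,4) = 1001; complement C(8,4) = 70; favorable 1001 - 70 = 931; P = 133/143; answer 133/143
Part IV: R3 = 133/143; threaded value p + q = 276; c = -17; T(2) = 3*(39) - 1*(-17) = 134; iterating: T(2)=134, T(3)=363, T(4)=955, T(5)=2502, T(6)=6551, T(7)=17151, T(8)=44902; answer 44902

44902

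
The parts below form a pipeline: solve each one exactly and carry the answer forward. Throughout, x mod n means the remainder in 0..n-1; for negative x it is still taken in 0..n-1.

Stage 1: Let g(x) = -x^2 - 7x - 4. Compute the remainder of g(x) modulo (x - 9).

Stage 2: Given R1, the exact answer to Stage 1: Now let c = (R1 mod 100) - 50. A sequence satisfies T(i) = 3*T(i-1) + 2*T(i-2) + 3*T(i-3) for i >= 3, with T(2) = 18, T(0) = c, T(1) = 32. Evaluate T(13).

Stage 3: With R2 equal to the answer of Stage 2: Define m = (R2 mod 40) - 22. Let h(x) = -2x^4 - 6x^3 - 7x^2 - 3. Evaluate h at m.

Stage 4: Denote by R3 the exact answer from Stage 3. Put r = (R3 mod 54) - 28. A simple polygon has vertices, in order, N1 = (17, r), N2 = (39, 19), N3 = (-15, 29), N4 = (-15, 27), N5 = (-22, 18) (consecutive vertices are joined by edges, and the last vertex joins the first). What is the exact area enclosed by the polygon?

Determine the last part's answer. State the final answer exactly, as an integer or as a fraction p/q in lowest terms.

1290

Stage 1: remainder = value at the root: -1*(9)^2 - 7*(9)^1 - 4 = (-81) + (-63) + (-4) = -148; answer -148
Stage 2: R1 = -148; c = 2; T(3) = 3*(18) + 2*(32) + 3*(2) = 124; iterating: T(3)=124, T(4)=504, T(5)=1814, T(6)=6822, T(7)=25606, T(8)=95904, T(9)=359390, T(10)=1346796, T(11)=5046880, T(12)=18912402, T(13)=70871354; answer 70871354
Stage 3: R2 = 70871354; m = 12; -2*(12)^4 - 6*(12)^3 - 7*(12)^2 - 3 = (-41472) + (-10368) + (-1008) + (-3) = -52851; answer -52851
Stage 4: R3 = -52851; r = -13; cross terms: (17*19 - 39*-13)=830, (39*29 - -15*19)=1416, (-15*27 - -15*29)=30, (-15*18 - -22*27)=324, (-22*-13 - 17*18)=-20; twice the area = |2580| = 2580; area = 1290; answer 1290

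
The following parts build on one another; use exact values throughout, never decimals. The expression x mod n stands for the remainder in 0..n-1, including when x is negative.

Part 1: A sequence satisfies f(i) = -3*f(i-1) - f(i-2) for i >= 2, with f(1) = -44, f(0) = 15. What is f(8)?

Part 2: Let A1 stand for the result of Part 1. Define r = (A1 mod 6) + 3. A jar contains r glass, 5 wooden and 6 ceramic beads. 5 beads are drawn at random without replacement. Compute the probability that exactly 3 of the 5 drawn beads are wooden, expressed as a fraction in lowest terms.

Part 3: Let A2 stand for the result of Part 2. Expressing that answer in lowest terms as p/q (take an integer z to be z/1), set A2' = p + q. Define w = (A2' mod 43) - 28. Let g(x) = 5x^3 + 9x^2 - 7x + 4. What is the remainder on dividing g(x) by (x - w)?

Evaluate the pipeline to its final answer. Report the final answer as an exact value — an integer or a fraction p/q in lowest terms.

Part 1: f(2) = -3*(-44) - 1*(15) = 117; iterating: f(2)=117, f(3)=-307, f(4)=804, f(5)=-2105, f(6)=5511, f(7)=-14428, f(8)=37773; answer 37773
Part 2: A1 = 37773; r = 6; total draws C(17,5) = 6188; favorable C(5,3)*C(12,2) = 660; P = 165/1547; answer 165/1547
Part 3: A2 = 165/1547; threaded value p + q = 1712; w = 7; remainder = value at the root: 5*(7)^3 + 9*(7)^2 - 7*(7)^1 + 4 = (1715) + (441) + (-49) + (4) = 2111; answer 2111

2111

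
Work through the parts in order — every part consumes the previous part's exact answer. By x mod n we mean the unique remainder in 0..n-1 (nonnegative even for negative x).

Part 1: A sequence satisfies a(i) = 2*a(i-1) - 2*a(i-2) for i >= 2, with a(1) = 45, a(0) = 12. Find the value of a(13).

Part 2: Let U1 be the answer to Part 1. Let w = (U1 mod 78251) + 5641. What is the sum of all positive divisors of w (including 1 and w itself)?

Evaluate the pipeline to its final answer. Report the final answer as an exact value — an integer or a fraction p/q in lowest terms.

194656

Part 1: a(2) = 2*(45) - 2*(12) = 66; iterating: a(2)=66, a(3)=42, a(4)=-48, a(5)=-180, a(6)=-264, a(7)=-168, a(8)=192, a(9)=720, a(10)=1056, a(11)=672, a(12)=-768, a(13)=-2880; answer -2880
Part 2: U1 = -2880; w = 81012; 81012 = 2^2 * 3 * 43 * 157; sigma = (1 + 2 + 4) * (1 + 3) * (1 + 43) * (1 + 157) = 7 * 4 * 44 * 158 = 194656; answer 194656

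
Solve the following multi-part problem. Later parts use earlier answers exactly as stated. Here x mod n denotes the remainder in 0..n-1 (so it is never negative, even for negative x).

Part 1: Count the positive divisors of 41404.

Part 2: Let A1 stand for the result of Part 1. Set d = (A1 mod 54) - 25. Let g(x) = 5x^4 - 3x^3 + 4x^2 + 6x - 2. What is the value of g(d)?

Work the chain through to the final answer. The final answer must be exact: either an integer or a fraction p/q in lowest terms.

149992

Part 1: 41404 = 2^2 * 11 * 941; number of divisors = (2+1) * (1+1) * (1+1) = 12; answer 12
Part 2: A1 = 12; d = -13; 5*(-13)^4 - 3*(-13)^3 + 4*(-13)^2 + 6*(-13)^1 - 2 = (142805) + (6591) + (676) + (-78) + (-2) = 149992; answer 149992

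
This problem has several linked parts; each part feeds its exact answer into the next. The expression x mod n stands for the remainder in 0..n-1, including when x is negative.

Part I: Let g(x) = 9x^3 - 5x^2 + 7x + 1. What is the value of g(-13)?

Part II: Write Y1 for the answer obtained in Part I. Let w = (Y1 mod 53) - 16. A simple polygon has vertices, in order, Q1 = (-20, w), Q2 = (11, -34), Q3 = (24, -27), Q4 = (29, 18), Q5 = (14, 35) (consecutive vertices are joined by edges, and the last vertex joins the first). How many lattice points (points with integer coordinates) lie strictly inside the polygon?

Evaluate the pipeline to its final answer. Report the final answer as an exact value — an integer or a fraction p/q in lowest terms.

Part I: 9*(-13)^3 - 5*(-13)^2 + 7*(-13)^1 + 1 = (-19773) + (-845) + (-91) + (1) = -20708; answer -20708
Part II: Y1 = -20708; w = -1; cross terms: (-20*-34 - 11*-1)=691, (11*-27 - 24*-34)=519, (24*18 - 29*-27)=1215, (29*35 - 14*18)=763, (14*-1 - -20*35)=686; twice the area = |3874| = 3874; area = 1937; boundary points = 1 + 1 + 5 + 1 + 2 = 10; strictly interior points = area - boundary/2 + 1 = 1933; answer 1933

1933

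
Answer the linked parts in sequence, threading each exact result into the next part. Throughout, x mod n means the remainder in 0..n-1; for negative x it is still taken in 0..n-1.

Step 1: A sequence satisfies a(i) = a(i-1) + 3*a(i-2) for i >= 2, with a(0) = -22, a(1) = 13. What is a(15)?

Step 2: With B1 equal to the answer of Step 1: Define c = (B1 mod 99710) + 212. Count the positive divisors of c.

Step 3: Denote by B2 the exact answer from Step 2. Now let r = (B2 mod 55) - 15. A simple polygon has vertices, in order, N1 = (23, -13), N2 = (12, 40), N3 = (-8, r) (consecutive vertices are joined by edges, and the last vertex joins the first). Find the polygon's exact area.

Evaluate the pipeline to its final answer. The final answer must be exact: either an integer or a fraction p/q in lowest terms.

1577/2

Step 1: a(2) = 1*(13) + 3*(-22) = -53; iterating: a(2)=-53, a(3)=-14, a(4)=-173, a(5)=-215, a(6)=-734, a(7)=-1379, a(8)=-3581, a(9)=-7718, a(10)=-18461, a(11)=-41615, a(12)=-96998, a(13)=-221843, a(14)=-512837, a(15)=-1178366; answer -1178366
Step 2: B1 = -1178366; c = 18366; 18366 = 2 * 3 * 3061; number of divisors = (1+1) * (1+1) * (1+1) = 8; answer 8
Step 3: B2 = 8; r = -7; cross terms: (23*40 - 12*-13)=1076, (12*-7 - -8*40)=236, (-8*-13 - 23*-7)=265; twice the area = |1577| = 1577; area = 1577/2; answer 1577/2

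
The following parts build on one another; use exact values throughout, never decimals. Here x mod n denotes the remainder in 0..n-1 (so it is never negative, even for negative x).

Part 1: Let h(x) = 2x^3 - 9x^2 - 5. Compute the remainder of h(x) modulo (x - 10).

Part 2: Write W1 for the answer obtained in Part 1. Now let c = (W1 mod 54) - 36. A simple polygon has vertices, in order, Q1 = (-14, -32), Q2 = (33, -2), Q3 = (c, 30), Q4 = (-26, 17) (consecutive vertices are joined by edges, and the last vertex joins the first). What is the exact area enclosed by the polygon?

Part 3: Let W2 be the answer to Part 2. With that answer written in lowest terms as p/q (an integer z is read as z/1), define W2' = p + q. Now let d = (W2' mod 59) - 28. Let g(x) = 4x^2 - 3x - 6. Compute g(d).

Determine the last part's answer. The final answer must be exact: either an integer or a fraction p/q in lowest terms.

1236

Part 1: remainder = value at the root: 2*(10)^3 - 9*(10)^2 - 5 = (2000) + (-900) + (-5) = 1095; answer 1095
Part 2: W1 = 1095; c = -21; cross terms: (-14*-2 - 33*-32)=1084, (33*30 - -21*-2)=948, (-21*17 - -26*30)=423, (-26*-32 - -14*17)=1070; twice the area = |3525| = 3525; area = 3525/2; answer 3525/2
Part 3: W2 = 3525/2; threaded value p + q = 3527; d = 18; 4*(18)^2 - 3*(18)^1 - 6 = (1296) + (-54) + (-6) = 1236; answer 1236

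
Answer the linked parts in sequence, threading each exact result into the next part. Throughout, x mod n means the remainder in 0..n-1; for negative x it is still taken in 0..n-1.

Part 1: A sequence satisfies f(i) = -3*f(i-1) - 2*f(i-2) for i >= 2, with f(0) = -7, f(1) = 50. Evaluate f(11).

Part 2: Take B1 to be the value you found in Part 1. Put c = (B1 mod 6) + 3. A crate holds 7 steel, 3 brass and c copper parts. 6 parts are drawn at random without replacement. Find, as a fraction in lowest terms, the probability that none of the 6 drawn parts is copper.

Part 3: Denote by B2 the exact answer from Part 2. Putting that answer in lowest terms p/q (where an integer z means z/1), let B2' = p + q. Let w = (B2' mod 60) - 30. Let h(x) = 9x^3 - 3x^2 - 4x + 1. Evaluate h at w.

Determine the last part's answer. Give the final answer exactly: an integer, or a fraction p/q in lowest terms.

-7

Part 1: f(2) = -3*(50) - 2*(-7) = -136; iterating: f(2)=-136, f(3)=308, f(4)=-652, f(5)=1340, f(6)=-2716, f(7)=5468, f(8)=-10972, f(9)=21980, f(10)=-43996, f(11)=88028; answer 88028
Part 2: B1 = 88028; c = 5; total draws C(15,6) = 5005; favorable C(10,6) = 210; P = 6/143; answer 6/143
Part 3: B2 = 6/143; threaded value p + q = 149; w = -1; 9*(-1)^3 - 3*(-1)^2 - 4*(-1)^1 + 1 = (-9) + (-3) + (4) + (1) = -7; answer -7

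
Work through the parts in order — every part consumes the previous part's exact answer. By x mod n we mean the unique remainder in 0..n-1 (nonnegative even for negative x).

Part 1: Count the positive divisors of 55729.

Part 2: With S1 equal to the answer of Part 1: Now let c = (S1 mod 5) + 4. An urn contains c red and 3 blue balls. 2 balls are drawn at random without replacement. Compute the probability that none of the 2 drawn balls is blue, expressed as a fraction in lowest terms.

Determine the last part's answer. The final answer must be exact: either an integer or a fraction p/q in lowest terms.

Part 1: 55729 = 23 * 2423; number of divisors = (1+1) * (1+1) = 4; answer 4
Part 2: S1 = 4; c = 8; total draws C(11,2) = 55; favorable C(8,2) = 28; P = 28/55; answer 28/55

28/55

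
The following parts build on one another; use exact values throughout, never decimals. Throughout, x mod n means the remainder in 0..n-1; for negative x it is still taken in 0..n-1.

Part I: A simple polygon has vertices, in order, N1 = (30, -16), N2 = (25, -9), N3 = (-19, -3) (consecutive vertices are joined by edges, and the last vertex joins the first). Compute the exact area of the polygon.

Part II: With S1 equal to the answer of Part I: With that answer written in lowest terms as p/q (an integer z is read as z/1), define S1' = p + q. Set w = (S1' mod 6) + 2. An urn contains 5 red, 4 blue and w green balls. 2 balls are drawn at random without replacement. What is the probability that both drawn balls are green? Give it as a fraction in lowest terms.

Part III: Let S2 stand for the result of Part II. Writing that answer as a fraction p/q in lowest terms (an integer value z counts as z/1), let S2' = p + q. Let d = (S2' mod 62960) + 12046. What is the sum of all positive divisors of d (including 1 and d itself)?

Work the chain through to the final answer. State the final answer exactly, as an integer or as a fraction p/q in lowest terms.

Part I: cross terms: (30*-9 - 25*-16)=130, (25*-3 - -19*-9)=-246, (-19*-16 - 30*-3)=394; twice the area = |278| = 278; area = 139; answer 139
Part II: S1 = 139; threaded value p + q = 140; w = 4; total draws C(13,2) = 78; favorable C(4,2) = 6; P = 1/13; answer 1/13
Part III: S2 = 1/13; threaded value p + q = 14; d = 12060; 12060 = 2^2 * 3^2 * 5 * 67; sigma = (1 + 2 + 4) * (1 + 3 + 9) * (1 + 5) * (1 + 67) = 7 * 13 * 6 * 68 = 37128; answer 37128

37128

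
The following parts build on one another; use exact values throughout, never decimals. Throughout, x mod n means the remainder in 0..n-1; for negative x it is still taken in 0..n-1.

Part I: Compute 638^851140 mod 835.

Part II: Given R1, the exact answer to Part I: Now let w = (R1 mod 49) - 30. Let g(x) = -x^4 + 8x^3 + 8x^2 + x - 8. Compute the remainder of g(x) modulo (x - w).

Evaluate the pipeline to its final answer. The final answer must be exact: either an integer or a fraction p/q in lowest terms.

Part I: squarings mod 835: 638^1=638, 638^2=399, 638^4=551, 638^8=496, 638^16=526, 638^32=291, 638^64=346, 638^128=311, 638^256=696, 638^512=116, 638^1024=96, 638^2048=31, 638^4096=126, 638^8192=11, 638^16384=121, 638^32768=446, 638^65536=186, 638^131072=361, 638^262144=61, 638^524288=381; 638^851140 = 638^4 * 638^64 * 638^128 * 638^1024 * 638^2048 * 638^4096 * 638^8192 * 638^16384 * 638^32768 * 638^262144 * 638^524288 = 11 (mod 835); answer 11
Part II: R1 = 11; w = -19; remainder = value at the root: -1*(-19)^4 + 8*(-19)^3 + 8*(-19)^2 + 1*(-19)^1 - 8 = (-130321) + (-54872) + (2888) + (-19) + (-8) = -182332; answer -182332

-182332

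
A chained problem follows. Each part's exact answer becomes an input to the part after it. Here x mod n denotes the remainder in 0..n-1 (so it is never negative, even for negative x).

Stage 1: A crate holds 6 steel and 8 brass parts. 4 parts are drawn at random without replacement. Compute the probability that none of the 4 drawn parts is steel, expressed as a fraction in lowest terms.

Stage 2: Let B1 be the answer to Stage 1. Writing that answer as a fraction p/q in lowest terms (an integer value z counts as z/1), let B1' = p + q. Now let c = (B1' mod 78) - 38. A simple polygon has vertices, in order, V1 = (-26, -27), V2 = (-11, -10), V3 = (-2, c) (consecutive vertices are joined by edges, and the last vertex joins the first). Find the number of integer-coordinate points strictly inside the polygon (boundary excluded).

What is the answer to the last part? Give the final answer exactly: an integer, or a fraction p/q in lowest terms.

Stage 1: total draws C(14,4) = 1001; favorable C(8,4) = 70; P = 10/143; answer 10/143
Stage 2: B1 = 10/143; threaded value p + q = 153; c = 37; cross terms: (-26*-10 - -11*-27)=-37, (-11*37 - -2*-10)=-427, (-2*-27 - -26*37)=1016; twice the area = |552| = 552; area = 276; boundary points = 1 + 1 + 8 = 10; strictly interior points = area - boundary/2 + 1 = 272; answer 272

272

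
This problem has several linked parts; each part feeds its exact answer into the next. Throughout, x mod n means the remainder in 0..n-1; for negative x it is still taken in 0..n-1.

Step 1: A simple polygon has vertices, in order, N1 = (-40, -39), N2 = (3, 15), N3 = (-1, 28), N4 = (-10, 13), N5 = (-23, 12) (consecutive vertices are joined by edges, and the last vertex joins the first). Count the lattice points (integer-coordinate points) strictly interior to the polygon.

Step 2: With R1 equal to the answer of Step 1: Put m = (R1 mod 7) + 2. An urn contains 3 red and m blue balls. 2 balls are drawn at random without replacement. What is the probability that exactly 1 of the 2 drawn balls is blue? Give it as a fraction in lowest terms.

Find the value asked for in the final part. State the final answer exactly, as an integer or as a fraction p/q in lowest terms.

Step 1: cross terms: (-40*15 - 3*-39)=-483, (3*28 - -1*15)=99, (-1*13 - -10*28)=267, (-10*12 - -23*13)=179, (-23*-39 - -40*12)=1377; twice the area = |1439| = 1439; area = 1439/2; boundary points = 1 + 1 + 3 + 1 + 17 = 23; strictly interior points = area - boundary/2 + 1 = 709; answer 709
Step 2: R1 = 709; m = 4; total draws C(7,2) = 21; favorable C(4,1)*C(3,1) = 12; P = 4/7; answer 4/7

4/7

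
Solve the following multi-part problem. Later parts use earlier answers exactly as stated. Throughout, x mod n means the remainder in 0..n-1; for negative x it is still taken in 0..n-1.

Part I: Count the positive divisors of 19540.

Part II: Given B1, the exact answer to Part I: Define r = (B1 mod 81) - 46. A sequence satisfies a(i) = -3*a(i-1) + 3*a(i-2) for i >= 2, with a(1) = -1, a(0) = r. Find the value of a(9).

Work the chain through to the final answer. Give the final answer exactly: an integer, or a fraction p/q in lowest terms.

914814

Part I: 19540 = 2^2 * 5 * 977; number of divisors = (2+1) * (1+1) * (1+1) = 12; answer 12
Part II: B1 = 12; r = -34; a(2) = -3*(-1) + 3*(-34) = -99; iterating: a(2)=-99, a(3)=294, a(4)=-1179, a(5)=4419, a(6)=-16794, a(7)=63639, a(8)=-241299, a(9)=914814; answer 914814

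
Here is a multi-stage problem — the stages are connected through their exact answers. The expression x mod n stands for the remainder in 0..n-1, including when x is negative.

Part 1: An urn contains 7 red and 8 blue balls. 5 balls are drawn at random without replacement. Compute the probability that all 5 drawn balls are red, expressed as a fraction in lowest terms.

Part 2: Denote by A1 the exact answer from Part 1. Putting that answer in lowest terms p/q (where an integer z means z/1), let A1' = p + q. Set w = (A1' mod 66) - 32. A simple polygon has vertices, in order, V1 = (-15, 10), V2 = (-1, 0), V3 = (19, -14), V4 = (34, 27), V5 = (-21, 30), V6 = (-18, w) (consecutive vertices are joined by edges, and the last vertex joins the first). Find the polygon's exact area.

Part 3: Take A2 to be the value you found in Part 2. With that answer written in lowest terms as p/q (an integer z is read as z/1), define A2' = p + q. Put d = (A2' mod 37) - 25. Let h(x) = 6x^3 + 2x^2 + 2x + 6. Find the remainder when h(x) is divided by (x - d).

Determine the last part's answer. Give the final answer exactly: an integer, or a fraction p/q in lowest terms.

0

Part 1: total draws C(15,5) = 3003; favorable C(7,5) = 21; P = 1/143; answer 1/143
Part 2: A1 = 1/143; threaded value p + q = 144; w = -20; cross terms: (-15*0 - -1*10)=10, (-1*-14 - 19*0)=14, (19*27 - 34*-14)=989, (34*30 - -21*27)=1587, (-21*-20 - -18*30)=960, (-18*10 - -15*-20)=-480; twice the area = |3080| = 3080; area = 1540; answer 1540
Part 3: A2 = 1540; threaded value p + q = 1541; d = -1; remainder = value at the root: 6*(-1)^3 + 2*(-1)^2 + 2*(-1)^1 + 6 = (-6) + (2) + (-2) + (6) = 0; answer 0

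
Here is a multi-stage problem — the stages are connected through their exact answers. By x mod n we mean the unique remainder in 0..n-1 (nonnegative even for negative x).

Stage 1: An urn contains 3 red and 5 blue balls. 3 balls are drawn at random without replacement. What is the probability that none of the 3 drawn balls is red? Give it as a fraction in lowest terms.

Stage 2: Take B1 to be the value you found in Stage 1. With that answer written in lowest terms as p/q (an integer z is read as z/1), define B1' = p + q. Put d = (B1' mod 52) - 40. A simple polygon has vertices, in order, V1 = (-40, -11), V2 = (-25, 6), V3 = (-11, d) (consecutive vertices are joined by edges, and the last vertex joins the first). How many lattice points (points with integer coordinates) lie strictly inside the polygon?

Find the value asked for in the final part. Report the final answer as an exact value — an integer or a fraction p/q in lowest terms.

216

Stage 1: total draws C(8,3) = 56; favorable C(5,3) = 10; P = 5/28; answer 5/28
Stage 2: B1 = 5/28; threaded value p + q = 33; d = -7; cross terms: (-40*6 - -25*-11)=-515, (-25*-7 - -11*6)=241, (-11*-11 - -40*-7)=-159; twice the area = |-433| = 433; area = 433/2; boundary points = 1 + 1 + 1 = 3; strictly interior points = area - boundary/2 + 1 = 216; answer 216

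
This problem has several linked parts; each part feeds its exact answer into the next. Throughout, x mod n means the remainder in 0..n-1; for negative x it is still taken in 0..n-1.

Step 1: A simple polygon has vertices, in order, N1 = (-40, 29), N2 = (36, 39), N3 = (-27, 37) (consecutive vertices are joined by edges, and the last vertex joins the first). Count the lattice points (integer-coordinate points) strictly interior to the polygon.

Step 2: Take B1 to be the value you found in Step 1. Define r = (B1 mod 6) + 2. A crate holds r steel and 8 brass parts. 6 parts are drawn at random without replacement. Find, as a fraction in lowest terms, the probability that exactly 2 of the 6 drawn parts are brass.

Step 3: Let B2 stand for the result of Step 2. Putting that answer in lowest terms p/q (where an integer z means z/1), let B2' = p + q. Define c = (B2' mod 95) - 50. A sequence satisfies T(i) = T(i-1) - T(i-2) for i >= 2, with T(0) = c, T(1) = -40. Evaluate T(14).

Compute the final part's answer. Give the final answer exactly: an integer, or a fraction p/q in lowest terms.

Step 1: cross terms: (-40*39 - 36*29)=-2604, (36*37 - -27*39)=2385, (-27*29 - -40*37)=697; twice the area = |478| = 478; area = 239; boundary points = 2 + 1 + 1 = 4; strictly interior points = area - boundary/2 + 1 = 238; answer 238
Step 2: B1 = 238; r = 6; total draws C(14,6) = 3003; favorable C(8,2)*C(6,4) = 420; P = 20/143; answer 20/143
Step 3: B2 = 20/143; threaded value p + q = 163; c = 18; T(2) = 1*(-40) - 1*(18) = -58; iterating: T(2)=-58, T(3)=-18, T(4)=40, T(5)=58, T(6)=18, T(7)=-40, T(8)=-58, T(9)=-18, T(10)=40, T(11)=58, T(12)=18, T(13)=-40, T(14)=-58; answer -58

-58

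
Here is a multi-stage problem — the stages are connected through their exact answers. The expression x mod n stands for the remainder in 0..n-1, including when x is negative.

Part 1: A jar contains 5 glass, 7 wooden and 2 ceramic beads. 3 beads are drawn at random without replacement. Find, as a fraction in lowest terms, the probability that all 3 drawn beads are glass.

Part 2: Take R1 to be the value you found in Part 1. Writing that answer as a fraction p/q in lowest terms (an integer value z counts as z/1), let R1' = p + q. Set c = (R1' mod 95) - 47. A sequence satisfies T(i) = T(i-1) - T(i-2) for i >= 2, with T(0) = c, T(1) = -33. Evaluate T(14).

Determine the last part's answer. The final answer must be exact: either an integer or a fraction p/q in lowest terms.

-78

Part 1: total draws C(14,3) = 364; favorable C(5,3) = 10; P = 5/182; answer 5/182
Part 2: R1 = 5/182; threaded value p + q = 187; c = 45; T(2) = 1*(-33) - 1*(45) = -78; iterating: T(2)=-78, T(3)=-45, T(4)=33, T(5)=78, T(6)=45, T(7)=-33, T(8)=-78, T(9)=-45, T(10)=33, T(11)=78, T(12)=45, T(13)=-33, T(14)=-78; answer -78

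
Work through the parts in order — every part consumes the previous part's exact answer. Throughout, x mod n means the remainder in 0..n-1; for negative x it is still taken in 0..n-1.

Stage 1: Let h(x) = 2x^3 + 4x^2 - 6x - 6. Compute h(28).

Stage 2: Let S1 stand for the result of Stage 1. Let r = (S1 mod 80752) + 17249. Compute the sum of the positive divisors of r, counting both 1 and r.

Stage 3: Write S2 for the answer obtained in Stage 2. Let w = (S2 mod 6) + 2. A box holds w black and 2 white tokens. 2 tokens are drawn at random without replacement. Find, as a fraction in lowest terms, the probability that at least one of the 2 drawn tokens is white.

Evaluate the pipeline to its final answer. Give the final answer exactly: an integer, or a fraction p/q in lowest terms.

5/6

Stage 1: 2*(28)^3 + 4*(28)^2 - 6*(28)^1 - 6 = (43904) + (3136) + (-168) + (-6) = 46866; answer 46866
Stage 2: S1 = 46866; r = 64115; 64115 = 5 * 12823; sigma = (1 + 5) * (1 + 12823) = 6 * 12824 = 76944; answer 76944
Stage 3: S2 = 76944; w = 2; total draws C(4,2) = 6; complement C(2,2) = 1; favorable 6 - 1 = 5; P = 5/6; answer 5/6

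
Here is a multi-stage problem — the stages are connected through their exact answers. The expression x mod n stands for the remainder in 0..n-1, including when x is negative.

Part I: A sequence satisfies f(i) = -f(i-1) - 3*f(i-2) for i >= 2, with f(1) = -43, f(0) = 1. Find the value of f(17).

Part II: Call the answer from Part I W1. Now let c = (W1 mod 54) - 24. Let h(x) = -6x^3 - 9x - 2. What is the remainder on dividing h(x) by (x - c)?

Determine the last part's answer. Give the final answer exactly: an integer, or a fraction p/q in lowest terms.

Part I: f(2) = -1*(-43) - 3*(1) = 40; iterating: f(2)=40, f(3)=89, f(4)=-209, f(5)=-58, f(6)=685, f(7)=-511, f(8)=-1544, f(9)=3077, f(10)=1555, f(11)=-10786, f(12)=6121, f(13)=26237, f(14)=-44600, f(15)=-34111, f(16)=167911, f(17)=-65578; answer -65578
Part II: W1 = -65578; c = 8; remainder = value at the root: -6*(8)^3 - 9*(8)^1 - 2 = (-3072) + (-72) + (-2) = -3146; answer -3146

-3146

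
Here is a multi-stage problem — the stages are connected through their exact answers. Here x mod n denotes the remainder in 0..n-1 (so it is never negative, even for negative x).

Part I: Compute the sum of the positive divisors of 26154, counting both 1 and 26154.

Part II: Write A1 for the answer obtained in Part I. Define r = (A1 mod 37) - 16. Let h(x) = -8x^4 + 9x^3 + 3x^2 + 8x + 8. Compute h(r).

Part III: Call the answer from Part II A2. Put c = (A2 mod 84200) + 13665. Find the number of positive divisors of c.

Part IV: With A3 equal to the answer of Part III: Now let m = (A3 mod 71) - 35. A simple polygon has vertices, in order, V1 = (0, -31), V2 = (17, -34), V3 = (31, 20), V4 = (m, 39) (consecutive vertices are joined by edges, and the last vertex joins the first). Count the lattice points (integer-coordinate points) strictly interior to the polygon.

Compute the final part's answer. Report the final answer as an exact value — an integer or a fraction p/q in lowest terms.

2354

Part I: 26154 = 2 * 3^2 * 1453; sigma = (1 + 2) * (1 + 3 + 9) * (1 + 1453) = 3 * 13 * 1454 = 56706; answer 56706
Part II: A1 = 56706; r = 6; -8*(6)^4 + 9*(6)^3 + 3*(6)^2 + 8*(6)^1 + 8 = (-10368) + (1944) + (108) + (48) + (8) = -8260; answer -8260
Part III: A2 = -8260; c = 89605; 89605 = 5 * 17921; number of divisors = (1+1) * (1+1) = 4; answer 4
Part IV: A3 = 4; m = -31; cross terms: (0*-34 - 17*-31)=527, (17*20 - 31*-34)=1394, (31*39 - -31*20)=1829, (-31*-31 - 0*39)=961; twice the area = |4711| = 4711; area = 4711/2; boundary points = 1 + 2 + 1 + 1 = 5; strictly interior points = area - boundary/2 + 1 = 2354; answer 2354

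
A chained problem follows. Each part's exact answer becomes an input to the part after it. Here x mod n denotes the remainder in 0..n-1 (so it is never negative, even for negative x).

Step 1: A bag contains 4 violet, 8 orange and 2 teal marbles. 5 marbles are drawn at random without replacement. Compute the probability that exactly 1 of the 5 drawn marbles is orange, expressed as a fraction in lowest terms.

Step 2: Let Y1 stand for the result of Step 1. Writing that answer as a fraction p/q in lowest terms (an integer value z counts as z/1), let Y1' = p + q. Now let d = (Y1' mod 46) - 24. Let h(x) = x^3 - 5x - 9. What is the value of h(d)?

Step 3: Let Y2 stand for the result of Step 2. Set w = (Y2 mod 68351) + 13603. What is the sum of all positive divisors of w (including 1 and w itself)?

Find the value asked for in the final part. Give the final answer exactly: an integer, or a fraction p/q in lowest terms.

102240

Step 1: total draws C(14,5) = 2002; favorable C(8,1)*C(6,4) = 120; P = 60/1001; answer 60/1001
Step 2: Y1 = 60/1001; threaded value p + q = 1061; d = -21; 1*(-21)^3 - 5*(-21)^1 - 9 = (-9261) + (105) + (-9) = -9165; answer -9165
Step 3: Y2 = -9165; w = 72789; 72789 = 3 * 19 * 1277; sigma = (1 + 3) * (1 + 19) * (1 + 1277) = 4 * 20 * 1278 = 102240; answer 102240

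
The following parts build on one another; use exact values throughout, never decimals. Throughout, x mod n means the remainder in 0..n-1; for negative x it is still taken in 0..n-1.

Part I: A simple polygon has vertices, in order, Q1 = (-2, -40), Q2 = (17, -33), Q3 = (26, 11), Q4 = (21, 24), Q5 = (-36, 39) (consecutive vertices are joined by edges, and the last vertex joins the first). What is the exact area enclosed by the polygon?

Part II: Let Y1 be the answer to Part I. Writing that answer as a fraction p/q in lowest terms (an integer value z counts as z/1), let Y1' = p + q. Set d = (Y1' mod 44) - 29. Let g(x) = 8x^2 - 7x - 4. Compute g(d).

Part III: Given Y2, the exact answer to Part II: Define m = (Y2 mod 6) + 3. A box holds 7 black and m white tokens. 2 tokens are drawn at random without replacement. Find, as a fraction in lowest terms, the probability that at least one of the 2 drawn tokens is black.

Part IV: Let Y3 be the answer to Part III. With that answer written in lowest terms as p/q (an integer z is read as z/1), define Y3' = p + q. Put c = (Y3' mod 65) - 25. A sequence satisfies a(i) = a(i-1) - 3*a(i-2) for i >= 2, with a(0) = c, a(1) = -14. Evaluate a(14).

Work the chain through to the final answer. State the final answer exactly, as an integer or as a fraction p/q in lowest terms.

79798

Part I: cross terms: (-2*-33 - 17*-40)=746, (17*11 - 26*-33)=1045, (26*24 - 21*11)=393, (21*39 - -36*24)=1683, (-36*-40 - -2*39)=1518; twice the area = |5385| = 5385; area = 5385/2; answer 5385/2
Part II: Y1 = 5385/2; threaded value p + q = 5387; d = -10; 8*(-10)^2 - 7*(-10)^1 - 4 = (800) + (70) + (-4) = 866; answer 866
Part III: Y2 = 866; m = 5; total draws C(12,2) = 66; complement C(5,2) = 10; favorable 66 - 10 = 56; P = 28/33; answer 28/33
Part IV: Y3 = 28/33; threaded value p + q = 61; c = 36; a(2) = 1*(-14) - 3*(36) = -122; iterating: a(2)=-122, a(3)=-80, a(4)=286, a(5)=526, a(6)=-332, a(7)=-1910, a(8)=-914, a(9)=4816, a(10)=7558, a(11)=-6890, a(12)=-29564, a(13)=-8894, a(14)=79798; answer 79798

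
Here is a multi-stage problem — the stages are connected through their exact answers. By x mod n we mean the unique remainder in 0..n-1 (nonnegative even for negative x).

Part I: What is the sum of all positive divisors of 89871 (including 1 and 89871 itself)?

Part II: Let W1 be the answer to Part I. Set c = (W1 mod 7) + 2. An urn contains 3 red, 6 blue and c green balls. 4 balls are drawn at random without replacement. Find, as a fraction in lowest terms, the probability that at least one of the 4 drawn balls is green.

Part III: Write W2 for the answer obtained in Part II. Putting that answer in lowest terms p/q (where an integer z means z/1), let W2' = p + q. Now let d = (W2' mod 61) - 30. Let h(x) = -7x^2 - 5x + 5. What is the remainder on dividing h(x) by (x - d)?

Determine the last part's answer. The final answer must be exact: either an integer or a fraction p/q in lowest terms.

-3583

Part I: 89871 = 3 * 29 * 1033; sigma = (1 + 3) * (1 + 29) * (1 + 1033) = 4 * 30 * 1034 = 124080; answer 124080
Part II: W1 = 124080; c = 7; total draws C(16,4) = 1820; complement C(9,4) = 126; favorable 1820 - 126 = 1694; P = 121/130; answer 121/130
Part III: W2 = 121/130; threaded value p + q = 251; d = -23; remainder = value at the root: -7*(-23)^2 - 5*(-23)^1 + 5 = (-3703) + (115) + (5) = -3583; answer -3583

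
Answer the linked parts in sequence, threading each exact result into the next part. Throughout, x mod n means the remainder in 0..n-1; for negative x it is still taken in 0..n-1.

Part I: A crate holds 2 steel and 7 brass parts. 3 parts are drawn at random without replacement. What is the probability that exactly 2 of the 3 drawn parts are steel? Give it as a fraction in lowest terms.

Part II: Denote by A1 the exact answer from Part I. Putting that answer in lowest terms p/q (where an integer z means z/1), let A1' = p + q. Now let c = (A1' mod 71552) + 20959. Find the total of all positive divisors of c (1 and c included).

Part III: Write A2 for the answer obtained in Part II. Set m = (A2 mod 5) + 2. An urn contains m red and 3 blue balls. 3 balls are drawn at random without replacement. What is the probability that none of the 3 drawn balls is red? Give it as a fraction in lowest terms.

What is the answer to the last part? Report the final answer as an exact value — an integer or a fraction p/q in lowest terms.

Part I: total draws C(9,3) = 84; favorable C(2,2)*C(7,1) = 7; P = 1/12; answer 1/12
Part II: A1 = 1/12; threaded value p + q = 13; c = 20972; 20972 = 2^2 * 7^2 * 107; sigma = (1 + 2 + 4) * (1 + 7 + 49) * (1 + 107) = 7 * 57 * 108 = 43092; answer 43092
Part III: A2 = 43092; m = 4; total draws C(7,3) = 35; favorable C(3,3) = 1; P = 1/35; answer 1/35

1/35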